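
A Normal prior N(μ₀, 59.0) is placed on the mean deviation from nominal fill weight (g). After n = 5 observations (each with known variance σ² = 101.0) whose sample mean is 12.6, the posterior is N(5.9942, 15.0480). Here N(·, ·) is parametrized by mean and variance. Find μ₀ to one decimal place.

The posterior mean is a precision-weighted average: μ_n = (τ₀μ₀ + τ_data·x̄)/(τ₀+τ_data), with τ₀=1/σ₀² and τ_data=n/σ².
Here τ₀ = 1/59.0 = 0.016949 and τ_data = 5/101.0 = 0.049505, so τ_n = 0.066454.
Rearranging for μ₀: μ₀ = (μ_n·τ_n − τ_data·x̄)/τ₀ = (5.9942·0.066454 − 0.049505·12.6) / 0.016949 = -0.225424/0.016949 ≈ -13.3.

μ₀ = -13.3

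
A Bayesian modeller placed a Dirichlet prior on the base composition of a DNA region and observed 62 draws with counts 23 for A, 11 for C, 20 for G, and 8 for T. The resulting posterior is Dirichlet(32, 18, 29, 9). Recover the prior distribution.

Dirichlet(9, 7, 9, 1)

For a Dirichlet(α) prior with multinomial counts c, the posterior is Dirichlet(α + c) componentwise.
Subtract each count from the matching posterior parameter: 32−23=9, 18−11=7, 29−20=9, 9−8=1.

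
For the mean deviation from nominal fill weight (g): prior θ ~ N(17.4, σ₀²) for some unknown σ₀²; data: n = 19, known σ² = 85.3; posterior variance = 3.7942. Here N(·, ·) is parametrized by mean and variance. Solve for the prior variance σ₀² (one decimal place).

σ₀² = 24.5

Posterior precision equals prior precision plus data precision: 1/σ_n² = 1/σ₀² + n/σ².
So 1/σ₀² = 1/3.7942 − 19/85.3 = 0.263560 − 0.222743 = 0.040817.
Hence σ₀² = 1/0.040817 ≈ 24.5.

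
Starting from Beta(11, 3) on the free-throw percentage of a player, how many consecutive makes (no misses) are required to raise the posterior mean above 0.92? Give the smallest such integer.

After k makes and 0 misses the posterior is Beta(11+k, 3), with mean (11+k)/(11+3+k).
Set (11+k)/(14+k) > 0.92 and solve: k > (0.92·14 − 11)/(1 − 0.92) = 23.500.
The smallest integer exceeding 23.500 is 24, and checking k=24: (35)/(38) = 0.9211 > 0.92.

k = 24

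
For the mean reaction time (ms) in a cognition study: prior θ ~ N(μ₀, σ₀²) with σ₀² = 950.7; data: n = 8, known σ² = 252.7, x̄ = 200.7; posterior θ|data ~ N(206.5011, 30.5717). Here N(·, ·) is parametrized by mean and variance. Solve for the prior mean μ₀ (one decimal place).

μ₀ = 381.1

With known observation variance, the Normal–Normal posterior has precision τ_n = τ₀ + n/σ² and mean μ_n = (τ₀μ₀ + (n/σ²)x̄)/τ_n.
Here τ₀ = 1/950.7 = 0.001052 and τ_data = 8/252.7 = 0.031658, so τ_n = 0.032710.
Rearranging for μ₀: μ₀ = (μ_n·τ_n − τ_data·x̄)/τ₀ = (206.5011·0.032710 − 0.031658·200.7) / 0.001052 = 0.400890/0.001052 ≈ 381.1.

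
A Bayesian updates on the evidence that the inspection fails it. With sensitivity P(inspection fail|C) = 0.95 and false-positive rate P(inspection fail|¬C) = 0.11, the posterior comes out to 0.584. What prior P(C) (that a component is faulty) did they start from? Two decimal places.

P(C) = 0.14

Bayes' rule in odds form gives O(C|E) = O(C)·[P(E|C)/P(E|¬C)], hence O(C) = O(C|E)/LR.
Posterior odds = 0.584/(1−0.584) = 1.4038. LR = 0.95/0.11 = 8.6364.
Prior odds = 1.4038/8.6364 = 0.1625, so P(C) = 0.1625/(1+0.1625) ≈ 0.14.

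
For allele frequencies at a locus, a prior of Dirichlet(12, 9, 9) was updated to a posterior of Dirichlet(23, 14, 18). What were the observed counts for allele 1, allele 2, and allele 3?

counts (11, 5, 9)

For a Dirichlet(α) prior with multinomial counts c, the posterior is Dirichlet(α + c) componentwise.
Counts are posterior − prior componentwise: 23−12=11, 14−9=5, 18−9=9.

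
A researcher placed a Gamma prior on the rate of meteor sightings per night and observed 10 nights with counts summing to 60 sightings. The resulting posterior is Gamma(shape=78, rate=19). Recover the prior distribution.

A Gamma(α, β) prior (rate parametrization) on a Poisson rate with n observations summing to S gives posterior Gamma(α+S, β+n).
So α = 78 − 60 = 18 and β = 19 − 10 = 9.

Gamma(shape=18, rate=9)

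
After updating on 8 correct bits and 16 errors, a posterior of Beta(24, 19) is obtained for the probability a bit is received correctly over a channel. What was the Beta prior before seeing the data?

Beta is conjugate to the binomial likelihood: posterior = Beta(α+s, β+f).
So α = 24 − 8 = 16 and β = 19 − 16 = 3.

Beta(16, 3)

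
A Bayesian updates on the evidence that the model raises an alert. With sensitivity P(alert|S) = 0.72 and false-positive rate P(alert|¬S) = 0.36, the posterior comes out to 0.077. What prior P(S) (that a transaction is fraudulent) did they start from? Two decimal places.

Bayes' rule in odds form gives O(S|E) = O(S)·[P(E|S)/P(E|¬S)], hence O(S) = O(S|E)/LR.
Posterior odds = 0.077/(1−0.077) = 0.0834. LR = 0.72/0.36 = 2.0000.
Prior odds = 0.0834/2.0000 = 0.0417, so P(S) = 0.0417/(1+0.0417) ≈ 0.04.

P(S) = 0.04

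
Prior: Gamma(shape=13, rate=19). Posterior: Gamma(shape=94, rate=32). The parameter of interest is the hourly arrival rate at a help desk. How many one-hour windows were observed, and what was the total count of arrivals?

n = 13 one-hour windows with total 81 arrivals

Gamma–Poisson conjugacy: posterior shape = α + Σxᵢ, posterior rate = β + n.
Matching: Σxᵢ = 94 − 13 = 81 and n = 32 − 19 = 13.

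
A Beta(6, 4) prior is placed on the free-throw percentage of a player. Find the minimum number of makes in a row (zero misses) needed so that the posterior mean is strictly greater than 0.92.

After k makes and 0 misses the posterior is Beta(6+k, 4), with mean (6+k)/(6+4+k).
Set (6+k)/(10+k) > 0.92 and solve: k > (0.92·10 − 6)/(1 − 0.92) = 40.000.
The smallest integer exceeding 40.000 is 41.

k = 41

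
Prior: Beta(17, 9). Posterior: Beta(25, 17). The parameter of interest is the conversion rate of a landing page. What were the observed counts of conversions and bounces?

Under Beta–binomial conjugacy the posterior parameters are (a+s, b+f).
Match parameters: s=25−17=8, f=17−9=8.

8 conversions and 8 bounces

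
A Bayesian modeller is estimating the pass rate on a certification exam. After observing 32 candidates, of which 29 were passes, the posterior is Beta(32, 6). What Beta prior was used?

Beta(3, 3)

A Beta(a, b) prior with s successes and f failures in binomial data gives a Beta(a+s, b+f) posterior.
So a = 32 − 29 = 3 and b = 6 − 3 = 3.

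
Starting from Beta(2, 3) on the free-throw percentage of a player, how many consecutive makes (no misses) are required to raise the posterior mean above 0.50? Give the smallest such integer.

After k makes and 0 misses the posterior is Beta(2+k, 3), with mean (2+k)/(2+3+k).
Set (2+k)/(5+k) > 0.50 and solve: k > (0.50·5 − 2)/(1 − 0.50) = 1.000.
The smallest integer exceeding 1.000 is 2.

k = 2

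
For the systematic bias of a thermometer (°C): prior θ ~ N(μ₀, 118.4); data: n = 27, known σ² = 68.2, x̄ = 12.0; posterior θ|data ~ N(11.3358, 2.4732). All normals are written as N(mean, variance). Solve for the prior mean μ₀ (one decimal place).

μ₀ = -19.8

With known observation variance, the Normal–Normal posterior has precision τ_n = τ₀ + n/σ² and mean μ_n = (τ₀μ₀ + (n/σ²)x̄)/τ_n.
Here τ₀ = 1/118.4 = 0.008446 and τ_data = 27/68.2 = 0.395894, so τ_n = 0.404340.
Rearranging for μ₀: μ₀ = (μ_n·τ_n − τ_data·x̄)/τ₀ = (11.3358·0.404340 − 0.395894·12.0) / 0.008446 = -0.167211/0.008446 ≈ -19.8.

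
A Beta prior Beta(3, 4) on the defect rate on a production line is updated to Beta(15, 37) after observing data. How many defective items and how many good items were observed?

Under Beta–binomial conjugacy the posterior parameters are (a+s, b+f).
Match parameters: s=15−3=12, f=37−4=33.

12 defective items and 33 good items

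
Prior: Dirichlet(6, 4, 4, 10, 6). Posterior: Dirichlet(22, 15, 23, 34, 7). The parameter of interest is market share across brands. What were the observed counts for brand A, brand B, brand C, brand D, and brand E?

For a Dirichlet(α) prior with multinomial counts c, the posterior is Dirichlet(α + c) componentwise.
Counts are posterior − prior componentwise: 22−6=16, 15−4=11, 23−4=19, 34−10=24, 7−6=1.

counts (16, 11, 19, 24, 1)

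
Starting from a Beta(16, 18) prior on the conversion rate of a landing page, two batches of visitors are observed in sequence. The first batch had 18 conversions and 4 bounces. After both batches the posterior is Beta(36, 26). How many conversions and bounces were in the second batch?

2 conversions and 4 bounces

Because Beta–binomial updating is additive in the counts, the combined data contributed (α_post−α_prior, β_post−β_prior) successes and failures.
Total across both batches: 36−16=20 conversions, 26−18=8 bounces.
Subtract the first batch: 20−18=2 conversions and 8−4=4 bounces.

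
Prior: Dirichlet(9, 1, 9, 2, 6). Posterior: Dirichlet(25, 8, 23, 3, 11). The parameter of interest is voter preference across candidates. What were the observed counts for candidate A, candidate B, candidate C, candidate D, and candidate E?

counts (16, 7, 14, 1, 5)

For a Dirichlet(α) prior with multinomial counts c, the posterior is Dirichlet(α + c) componentwise.
Counts are posterior − prior componentwise: 25−9=16, 8−1=7, 23−9=14, 3−2=1, 11−6=5.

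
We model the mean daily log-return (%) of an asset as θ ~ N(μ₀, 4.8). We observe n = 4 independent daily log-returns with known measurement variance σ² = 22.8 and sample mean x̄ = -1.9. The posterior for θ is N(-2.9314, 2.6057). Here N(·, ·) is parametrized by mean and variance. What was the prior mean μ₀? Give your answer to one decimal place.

The posterior mean is a precision-weighted average: μ_n = (τ₀μ₀ + τ_data·x̄)/(τ₀+τ_data), with τ₀=1/σ₀² and τ_data=n/σ².
Here τ₀ = 1/4.8 = 0.208333 and τ_data = 4/22.8 = 0.175439, so τ_n = 0.383772.
Rearranging for μ₀: μ₀ = (μ_n·τ_n − τ_data·x̄)/τ₀ = (-2.9314·0.383772 − 0.175439·-1.9) / 0.208333 = -0.791655/0.208333 ≈ -3.8.

μ₀ = -3.8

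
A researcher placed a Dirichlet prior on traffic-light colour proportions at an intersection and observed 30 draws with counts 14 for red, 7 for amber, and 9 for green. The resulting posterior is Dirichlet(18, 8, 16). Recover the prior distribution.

For a Dirichlet(α) prior with multinomial counts c, the posterior is Dirichlet(α + c) componentwise.
Subtract each count from the matching posterior parameter: 18−14=4, 8−7=1, 16−9=7.

Dirichlet(4, 1, 7)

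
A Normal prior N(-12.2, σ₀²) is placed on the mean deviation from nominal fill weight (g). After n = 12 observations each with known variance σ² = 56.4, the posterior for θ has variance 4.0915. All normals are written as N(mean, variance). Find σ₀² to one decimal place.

For the Normal–Normal model with known σ², precisions add: τ_n = τ₀ + n/σ².
So 1/σ₀² = 1/4.0915 − 12/56.4 = 0.244409 − 0.212766 = 0.031643.
Hence σ₀² = 1/0.031643 ≈ 31.6.

σ₀² = 31.6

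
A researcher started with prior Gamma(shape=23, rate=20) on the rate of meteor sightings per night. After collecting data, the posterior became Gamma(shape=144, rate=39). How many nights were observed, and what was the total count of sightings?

n = 19 nights with total 121 sightings

Gamma–Poisson conjugacy: posterior shape = α + Σxᵢ, posterior rate = β + n.
Matching: Σxᵢ = 144 − 23 = 121 and n = 39 − 20 = 19.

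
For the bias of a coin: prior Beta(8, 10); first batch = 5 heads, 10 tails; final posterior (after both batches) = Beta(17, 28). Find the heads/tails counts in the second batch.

4 heads and 8 tails

Sequential conjugate updates are equivalent to a single update on the pooled data, so total successes = posterior α − prior α and total failures = posterior β − prior β.
Total across both batches: 17−8=9 heads, 28−10=18 tails.
Subtract the first batch: 9−5=4 heads and 18−10=8 tails.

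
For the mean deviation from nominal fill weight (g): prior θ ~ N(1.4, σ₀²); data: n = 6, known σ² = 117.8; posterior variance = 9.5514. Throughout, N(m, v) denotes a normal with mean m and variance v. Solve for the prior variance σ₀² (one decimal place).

σ₀² = 18.6

Posterior precision equals prior precision plus data precision: 1/σ_n² = 1/σ₀² + n/σ².
So 1/σ₀² = 1/9.5514 − 6/117.8 = 0.104697 − 0.050934 = 0.053763.
Hence σ₀² = 1/0.053763 ≈ 18.6.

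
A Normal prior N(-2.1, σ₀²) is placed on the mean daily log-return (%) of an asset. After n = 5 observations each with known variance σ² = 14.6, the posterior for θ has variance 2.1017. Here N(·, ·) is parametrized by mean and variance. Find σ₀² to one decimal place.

Posterior precision equals prior precision plus data precision: 1/σ_n² = 1/σ₀² + n/σ².
So 1/σ₀² = 1/2.1017 − 5/14.6 = 0.475805 − 0.342466 = 0.133339.
Hence σ₀² = 1/0.133339 ≈ 7.5.

σ₀² = 7.5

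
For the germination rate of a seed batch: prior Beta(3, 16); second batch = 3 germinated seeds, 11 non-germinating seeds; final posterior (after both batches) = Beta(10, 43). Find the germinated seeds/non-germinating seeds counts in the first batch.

4 germinated seeds and 16 non-germinating seeds

Sequential conjugate updates are equivalent to a single update on the pooled data, so total successes = posterior α − prior α and total failures = posterior β − prior β.
Total across both batches: 10−3=7 germinated seeds, 43−16=27 non-germinating seeds.
Subtract the second batch: 7−3=4 germinated seeds and 27−11=16 non-germinating seeds.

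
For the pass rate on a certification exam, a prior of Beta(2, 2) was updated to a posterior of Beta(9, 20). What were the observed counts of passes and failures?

7 passes and 18 failures

A Beta(α, β) prior with s successes and f failures in binomial data gives a Beta(α+s, β+f) posterior.
So s = 9 − 2 = 7 and f = 20 − 2 = 18.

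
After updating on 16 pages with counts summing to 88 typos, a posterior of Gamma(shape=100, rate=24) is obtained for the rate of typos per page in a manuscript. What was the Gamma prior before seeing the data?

A Gamma(α, β) prior (rate parametrization) on a Poisson rate with n observations summing to S gives posterior Gamma(α+S, β+n).
So α = 100 − 88 = 12 and β = 24 − 16 = 8.

Gamma(shape=12, rate=8)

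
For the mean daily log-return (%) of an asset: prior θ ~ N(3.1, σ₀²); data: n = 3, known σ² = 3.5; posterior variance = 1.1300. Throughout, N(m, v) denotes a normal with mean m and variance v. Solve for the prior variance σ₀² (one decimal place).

For the Normal–Normal model with known σ², precisions add: τ_n = τ₀ + n/σ².
So 1/σ₀² = 1/1.1300 − 3/3.5 = 0.884956 − 0.857143 = 0.027813.
Hence σ₀² = 1/0.027813 ≈ 36.0.

σ₀² = 36.0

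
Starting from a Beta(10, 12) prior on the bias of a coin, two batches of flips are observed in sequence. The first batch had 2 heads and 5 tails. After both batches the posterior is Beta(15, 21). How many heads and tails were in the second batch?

Sequential conjugate updates are equivalent to a single update on the pooled data, so total successes = posterior α − prior α and total failures = posterior β − prior β.
Total across both batches: 15−10=5 heads, 21−12=9 tails.
Subtract the first batch: 5−2=3 heads and 9−5=4 tails.

3 heads and 4 tails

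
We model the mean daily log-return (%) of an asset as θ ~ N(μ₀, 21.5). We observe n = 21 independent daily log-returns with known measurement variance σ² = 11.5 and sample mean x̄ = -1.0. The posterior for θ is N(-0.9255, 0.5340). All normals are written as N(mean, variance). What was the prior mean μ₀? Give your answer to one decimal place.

μ₀ = 2.0

The posterior mean is a precision-weighted average: μ_n = (τ₀μ₀ + τ_data·x̄)/(τ₀+τ_data), with τ₀=1/σ₀² and τ_data=n/σ².
Here τ₀ = 1/21.5 = 0.046512 and τ_data = 21/11.5 = 1.826087, so τ_n = 1.872599.
Rearranging for μ₀: μ₀ = (μ_n·τ_n − τ_data·x̄)/τ₀ = (-0.9255·1.872599 − 1.826087·-1.0) / 0.046512 = 0.092997/0.046512 ≈ 2.0.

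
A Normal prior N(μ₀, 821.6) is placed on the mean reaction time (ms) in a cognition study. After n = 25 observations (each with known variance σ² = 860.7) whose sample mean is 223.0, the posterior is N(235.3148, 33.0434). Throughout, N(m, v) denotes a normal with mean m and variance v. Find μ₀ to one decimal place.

μ₀ = 529.2

The posterior mean is a precision-weighted average: μ_n = (τ₀μ₀ + τ_data·x̄)/(τ₀+τ_data), with τ₀=1/σ₀² and τ_data=n/σ².
Here τ₀ = 1/821.6 = 0.001217 and τ_data = 25/860.7 = 0.029046, so τ_n = 0.030263.
Rearranging for μ₀: μ₀ = (μ_n·τ_n − τ_data·x̄)/τ₀ = (235.3148·0.030263 − 0.029046·223.0) / 0.001217 = 0.644074/0.001217 ≈ 529.2.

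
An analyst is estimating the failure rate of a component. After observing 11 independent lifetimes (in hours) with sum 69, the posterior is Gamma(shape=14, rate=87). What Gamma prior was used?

Gamma(shape=3, rate=18)

For an exponential likelihood with a Gamma(α, β) prior on the rate, n observations with total T give posterior Gamma(α+n, β+T).
So α = 14 − 11 = 3 and β = 87 − 69 = 18.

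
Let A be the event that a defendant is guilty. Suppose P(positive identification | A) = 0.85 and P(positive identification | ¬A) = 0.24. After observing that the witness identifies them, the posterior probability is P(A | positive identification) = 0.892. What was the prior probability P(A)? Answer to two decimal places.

In odds form, posterior odds = prior odds × likelihood ratio, so prior odds = posterior odds ÷ LR.
Posterior odds = 0.892/(1−0.892) = 8.2593. LR = 0.85/0.24 = 3.5417.
Prior odds = 8.2593/3.5417 = 2.3320, so P(A) = 2.3320/(1+2.3320) ≈ 0.70.

P(A) = 0.70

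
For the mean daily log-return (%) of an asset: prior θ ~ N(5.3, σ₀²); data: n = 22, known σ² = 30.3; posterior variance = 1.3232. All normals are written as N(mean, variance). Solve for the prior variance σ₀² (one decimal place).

σ₀² = 33.7

Posterior precision equals prior precision plus data precision: 1/σ_n² = 1/σ₀² + n/σ².
So 1/σ₀² = 1/1.3232 − 22/30.3 = 0.755744 − 0.726073 = 0.029671.
Hence σ₀² = 1/0.029671 ≈ 33.7.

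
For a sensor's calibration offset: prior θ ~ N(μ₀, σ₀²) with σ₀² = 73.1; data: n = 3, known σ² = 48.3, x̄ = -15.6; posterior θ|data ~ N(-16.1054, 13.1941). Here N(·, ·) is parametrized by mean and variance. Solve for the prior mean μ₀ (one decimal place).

μ₀ = -18.4

With known observation variance, the Normal–Normal posterior has precision τ_n = τ₀ + n/σ² and mean μ_n = (τ₀μ₀ + (n/σ²)x̄)/τ_n.
Here τ₀ = 1/73.1 = 0.013680 and τ_data = 3/48.3 = 0.062112, so τ_n = 0.075792.
Rearranging for μ₀: μ₀ = (μ_n·τ_n − τ_data·x̄)/τ₀ = (-16.1054·0.075792 − 0.062112·-15.6) / 0.013680 = -0.251713/0.013680 ≈ -18.4.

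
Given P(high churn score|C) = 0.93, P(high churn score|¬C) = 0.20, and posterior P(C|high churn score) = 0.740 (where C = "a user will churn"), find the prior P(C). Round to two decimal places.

P(C) = 0.38

In odds form, posterior odds = prior odds × likelihood ratio, so prior odds = posterior odds ÷ LR.
Posterior odds = 0.740/(1−0.740) = 2.8462. LR = 0.93/0.20 = 4.6500.
Prior odds = 2.8462/4.6500 = 0.6121, so P(C) = 0.6121/(1+0.6121) ≈ 0.38.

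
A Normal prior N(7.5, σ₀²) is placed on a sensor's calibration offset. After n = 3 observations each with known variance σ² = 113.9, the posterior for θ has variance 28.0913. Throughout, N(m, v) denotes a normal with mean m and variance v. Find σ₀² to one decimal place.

Posterior precision equals prior precision plus data precision: 1/σ_n² = 1/σ₀² + n/σ².
So 1/σ₀² = 1/28.0913 − 3/113.9 = 0.035598 − 0.026339 = 0.009259.
Hence σ₀² = 1/0.009259 ≈ 108.0.

σ₀² = 108.0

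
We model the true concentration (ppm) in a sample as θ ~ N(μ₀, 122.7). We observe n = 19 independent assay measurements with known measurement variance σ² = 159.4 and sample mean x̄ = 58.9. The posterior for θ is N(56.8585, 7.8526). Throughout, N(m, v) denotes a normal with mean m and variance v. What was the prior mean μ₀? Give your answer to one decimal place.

With known observation variance, the Normal–Normal posterior has precision τ_n = τ₀ + n/σ² and mean μ_n = (τ₀μ₀ + (n/σ²)x̄)/τ_n.
Here τ₀ = 1/122.7 = 0.008150 and τ_data = 19/159.4 = 0.119197, so τ_n = 0.127347.
Rearranging for μ₀: μ₀ = (μ_n·τ_n − τ_data·x̄)/τ₀ = (56.8585·0.127347 − 0.119197·58.9) / 0.008150 = 0.220056/0.008150 ≈ 27.0.

μ₀ = 27.0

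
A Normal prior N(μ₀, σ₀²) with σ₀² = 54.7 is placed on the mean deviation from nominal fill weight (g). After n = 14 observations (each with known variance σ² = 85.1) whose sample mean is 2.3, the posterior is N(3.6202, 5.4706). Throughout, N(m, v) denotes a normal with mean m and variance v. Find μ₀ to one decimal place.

μ₀ = 15.5

The posterior mean is a precision-weighted average: μ_n = (τ₀μ₀ + τ_data·x̄)/(τ₀+τ_data), with τ₀=1/σ₀² and τ_data=n/σ².
Here τ₀ = 1/54.7 = 0.018282 and τ_data = 14/85.1 = 0.164512, so τ_n = 0.182794.
Rearranging for μ₀: μ₀ = (μ_n·τ_n − τ_data·x̄)/τ₀ = (3.6202·0.182794 − 0.164512·2.3) / 0.018282 = 0.283373/0.018282 ≈ 15.5.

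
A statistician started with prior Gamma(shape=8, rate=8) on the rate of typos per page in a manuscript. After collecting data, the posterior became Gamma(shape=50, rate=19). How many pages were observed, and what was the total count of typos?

Gamma–Poisson conjugacy: posterior shape = α + Σxᵢ, posterior rate = β + n.
Matching: Σxᵢ = 50 − 8 = 42 and n = 19 − 8 = 11.

n = 11 pages with total 42 typos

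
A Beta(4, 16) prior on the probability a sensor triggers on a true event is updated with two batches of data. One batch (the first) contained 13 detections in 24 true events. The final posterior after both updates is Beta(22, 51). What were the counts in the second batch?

Because Beta–binomial updating is additive in the counts, the combined data contributed (α_post−α_prior, β_post−β_prior) successes and failures.
Total across both batches: 22−4=18 detections, 51−16=35 misses.
Subtract the first batch: 18−13=5 detections and 35−11=24 misses.

5 detections and 24 misses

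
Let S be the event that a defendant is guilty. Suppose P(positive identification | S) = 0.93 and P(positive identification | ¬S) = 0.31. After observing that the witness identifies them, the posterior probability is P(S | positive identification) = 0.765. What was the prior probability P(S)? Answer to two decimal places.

P(S) = 0.52

Bayes' rule in odds form gives O(S|E) = O(S)·[P(E|S)/P(E|¬S)], hence O(S) = O(S|E)/LR.
Posterior odds = 0.765/(1−0.765) = 3.2553. LR = 0.93/0.31 = 3.0000.
Prior odds = 3.2553/3.0000 = 1.0851, so P(S) = 1.0851/(1+1.0851) ≈ 0.52.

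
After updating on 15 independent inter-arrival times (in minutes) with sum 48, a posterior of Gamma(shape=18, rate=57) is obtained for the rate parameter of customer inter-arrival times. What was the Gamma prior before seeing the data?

Gamma–exponential conjugacy: posterior shape = α + n, posterior rate = β + Σtᵢ.
So α = 18 − 15 = 3 and β = 57 − 48 = 9.

Gamma(shape=3, rate=9)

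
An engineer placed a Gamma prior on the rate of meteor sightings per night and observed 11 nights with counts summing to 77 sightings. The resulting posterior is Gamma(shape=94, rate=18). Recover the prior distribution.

Gamma–Poisson conjugacy: posterior shape = α + Σxᵢ, posterior rate = β + n.
So α = 94 − 77 = 17 and β = 18 − 11 = 7.

Gamma(shape=17, rate=7)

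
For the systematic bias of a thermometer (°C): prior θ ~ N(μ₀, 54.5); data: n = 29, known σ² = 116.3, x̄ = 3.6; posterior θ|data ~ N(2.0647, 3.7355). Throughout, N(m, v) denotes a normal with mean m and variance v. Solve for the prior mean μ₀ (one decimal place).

The posterior mean is a precision-weighted average: μ_n = (τ₀μ₀ + τ_data·x̄)/(τ₀+τ_data), with τ₀=1/σ₀² and τ_data=n/σ².
Here τ₀ = 1/54.5 = 0.018349 and τ_data = 29/116.3 = 0.249355, so τ_n = 0.267704.
Rearranging for μ₀: μ₀ = (μ_n·τ_n − τ_data·x̄)/τ₀ = (2.0647·0.267704 − 0.249355·3.6) / 0.018349 = -0.344950/0.018349 ≈ -18.8.

μ₀ = -18.8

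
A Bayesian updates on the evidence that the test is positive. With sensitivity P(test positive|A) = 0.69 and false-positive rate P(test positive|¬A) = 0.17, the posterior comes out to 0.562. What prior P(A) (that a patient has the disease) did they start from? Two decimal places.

In odds form, posterior odds = prior odds × likelihood ratio, so prior odds = posterior odds ÷ LR.
Posterior odds = 0.562/(1−0.562) = 1.2831. LR = 0.69/0.17 = 4.0588.
Prior odds = 1.2831/4.0588 = 0.3161, so P(A) = 0.3161/(1+0.3161) ≈ 0.24.

P(A) = 0.24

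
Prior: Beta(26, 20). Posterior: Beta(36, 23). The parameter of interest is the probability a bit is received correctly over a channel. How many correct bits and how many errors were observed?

Under Beta–binomial conjugacy the posterior parameters are (a+s, b+f).
Match parameters: s=36−26=10, f=23−20=3.

10 correct bits and 3 errors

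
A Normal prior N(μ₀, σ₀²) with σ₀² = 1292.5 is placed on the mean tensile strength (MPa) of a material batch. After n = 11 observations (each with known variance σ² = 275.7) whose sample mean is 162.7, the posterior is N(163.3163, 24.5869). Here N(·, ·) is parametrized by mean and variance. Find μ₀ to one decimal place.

μ₀ = 195.1

The posterior mean is a precision-weighted average: μ_n = (τ₀μ₀ + τ_data·x̄)/(τ₀+τ_data), with τ₀=1/σ₀² and τ_data=n/σ².
Here τ₀ = 1/1292.5 = 0.000774 and τ_data = 11/275.7 = 0.039898, so τ_n = 0.040672.
Rearranging for μ₀: μ₀ = (μ_n·τ_n − τ_data·x̄)/τ₀ = (163.3163·0.040672 − 0.039898·162.7) / 0.000774 = 0.150996/0.000774 ≈ 195.1.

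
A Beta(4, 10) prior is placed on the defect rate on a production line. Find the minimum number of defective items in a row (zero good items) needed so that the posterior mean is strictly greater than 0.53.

After k defective items and 0 good items the posterior is Beta(4+k, 10), with mean (4+k)/(4+10+k).
Set (4+k)/(14+k) > 0.53 and solve: k > (0.53·14 − 4)/(1 − 0.53) = 7.277.
The smallest integer exceeding 7.277 is 8, and checking k=8: (12)/(22) = 0.5455 > 0.53.

k = 8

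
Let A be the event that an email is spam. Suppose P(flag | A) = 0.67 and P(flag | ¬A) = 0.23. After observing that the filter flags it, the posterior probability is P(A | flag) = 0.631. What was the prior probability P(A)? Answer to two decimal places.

In odds form, posterior odds = prior odds × likelihood ratio, so prior odds = posterior odds ÷ LR.
Posterior odds = 0.631/(1−0.631) = 1.7100. LR = 0.67/0.23 = 2.9130.
Prior odds = 1.7100/2.9130 = 0.5870, so P(A) = 0.5870/(1+0.5870) ≈ 0.37.

P(A) = 0.37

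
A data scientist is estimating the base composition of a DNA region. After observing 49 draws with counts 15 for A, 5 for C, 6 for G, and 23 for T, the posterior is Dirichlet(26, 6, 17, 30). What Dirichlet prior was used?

For a Dirichlet(α) prior with multinomial counts c, the posterior is Dirichlet(α + c) componentwise.
Subtract each count from the matching posterior parameter: 26−15=11, 6−5=1, 17−6=11, 30−23=7.

Dirichlet(11, 1, 11, 7)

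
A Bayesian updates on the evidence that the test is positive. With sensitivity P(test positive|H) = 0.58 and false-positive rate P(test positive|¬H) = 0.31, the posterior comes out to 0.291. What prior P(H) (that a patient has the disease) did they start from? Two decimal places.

Bayes' rule in odds form gives O(H|E) = O(H)·[P(E|H)/P(E|¬H)], hence O(H) = O(H|E)/LR.
Posterior odds = 0.291/(1−0.291) = 0.4104. LR = 0.58/0.31 = 1.8710.
Prior odds = 0.4104/1.8710 = 0.2193, so P(H) = 0.2193/(1+0.2193) ≈ 0.18.

P(H) = 0.18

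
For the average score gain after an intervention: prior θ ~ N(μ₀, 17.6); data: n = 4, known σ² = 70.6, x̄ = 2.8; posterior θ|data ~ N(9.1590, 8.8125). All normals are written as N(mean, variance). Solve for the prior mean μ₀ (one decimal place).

The posterior mean is a precision-weighted average: μ_n = (τ₀μ₀ + τ_data·x̄)/(τ₀+τ_data), with τ₀=1/σ₀² and τ_data=n/σ².
Here τ₀ = 1/17.6 = 0.056818 and τ_data = 4/70.6 = 0.056657, so τ_n = 0.113475.
Rearranging for μ₀: μ₀ = (μ_n·τ_n − τ_data·x̄)/τ₀ = (9.1590·0.113475 − 0.056657·2.8) / 0.056818 = 0.880678/0.056818 ≈ 15.5.

μ₀ = 15.5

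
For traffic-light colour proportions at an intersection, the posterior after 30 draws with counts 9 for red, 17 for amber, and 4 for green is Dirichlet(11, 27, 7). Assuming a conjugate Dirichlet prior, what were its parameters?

Dirichlet(2, 10, 3)

For a Dirichlet(α) prior with multinomial counts c, the posterior is Dirichlet(α + c) componentwise.
Subtract each count from the matching posterior parameter: 11−9=2, 27−17=10, 7−4=3.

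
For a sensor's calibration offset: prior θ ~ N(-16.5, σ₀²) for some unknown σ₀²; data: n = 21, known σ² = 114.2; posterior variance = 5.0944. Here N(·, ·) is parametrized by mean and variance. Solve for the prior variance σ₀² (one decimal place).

σ₀² = 80.6

Posterior precision equals prior precision plus data precision: 1/σ_n² = 1/σ₀² + n/σ².
So 1/σ₀² = 1/5.0944 − 21/114.2 = 0.196294 − 0.183888 = 0.012406.
Hence σ₀² = 1/0.012406 ≈ 80.6.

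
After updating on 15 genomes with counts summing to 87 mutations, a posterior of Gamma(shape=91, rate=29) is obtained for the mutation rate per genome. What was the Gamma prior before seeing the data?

Gamma(shape=4, rate=14)

A Gamma(α, β) prior (rate parametrization) on a Poisson rate with n observations summing to S gives posterior Gamma(α+S, β+n).
So α = 91 − 87 = 4 and β = 29 − 15 = 14.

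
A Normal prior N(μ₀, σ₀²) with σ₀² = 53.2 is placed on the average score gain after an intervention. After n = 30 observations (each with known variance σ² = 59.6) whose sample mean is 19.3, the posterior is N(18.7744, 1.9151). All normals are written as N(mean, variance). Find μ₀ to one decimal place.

μ₀ = 4.7

The posterior mean is a precision-weighted average: μ_n = (τ₀μ₀ + τ_data·x̄)/(τ₀+τ_data), with τ₀=1/σ₀² and τ_data=n/σ².
Here τ₀ = 1/53.2 = 0.018797 and τ_data = 30/59.6 = 0.503356, so τ_n = 0.522153.
Rearranging for μ₀: μ₀ = (μ_n·τ_n − τ_data·x̄)/τ₀ = (18.7744·0.522153 − 0.503356·19.3) / 0.018797 = 0.088338/0.018797 ≈ 4.7.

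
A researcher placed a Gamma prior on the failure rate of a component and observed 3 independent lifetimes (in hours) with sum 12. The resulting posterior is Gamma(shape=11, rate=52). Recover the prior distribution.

Gamma–exponential conjugacy: posterior shape = α + n, posterior rate = β + Σtᵢ.
So α = 11 − 3 = 8 and β = 52 − 12 = 40.

Gamma(shape=8, rate=40)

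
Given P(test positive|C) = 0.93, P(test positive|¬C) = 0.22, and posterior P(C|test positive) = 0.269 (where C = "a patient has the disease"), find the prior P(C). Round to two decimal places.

P(C) = 0.08

Bayes' rule in odds form gives O(C|E) = O(C)·[P(E|C)/P(E|¬C)], hence O(C) = O(C|E)/LR.
Posterior odds = 0.269/(1−0.269) = 0.3680. LR = 0.93/0.22 = 4.2273.
Prior odds = 0.3680/4.2273 = 0.0871, so P(C) = 0.0871/(1+0.0871) ≈ 0.08.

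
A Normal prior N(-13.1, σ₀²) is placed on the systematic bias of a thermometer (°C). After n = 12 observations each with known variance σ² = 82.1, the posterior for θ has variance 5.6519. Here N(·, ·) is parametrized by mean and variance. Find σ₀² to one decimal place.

σ₀² = 32.5

For the Normal–Normal model with known σ², precisions add: τ_n = τ₀ + n/σ².
So 1/σ₀² = 1/5.6519 − 12/82.1 = 0.176932 − 0.146163 = 0.030769.
Hence σ₀² = 1/0.030769 ≈ 32.5.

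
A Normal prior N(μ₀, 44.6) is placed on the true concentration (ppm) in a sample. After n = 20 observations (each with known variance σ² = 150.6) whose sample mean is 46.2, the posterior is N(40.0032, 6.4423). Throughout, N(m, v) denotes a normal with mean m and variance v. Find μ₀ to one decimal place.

μ₀ = 3.3

The posterior mean is a precision-weighted average: μ_n = (τ₀μ₀ + τ_data·x̄)/(τ₀+τ_data), with τ₀=1/σ₀² and τ_data=n/σ².
Here τ₀ = 1/44.6 = 0.022422 and τ_data = 20/150.6 = 0.132802, so τ_n = 0.155224.
Rearranging for μ₀: μ₀ = (μ_n·τ_n − τ_data·x̄)/τ₀ = (40.0032·0.155224 − 0.132802·46.2) / 0.022422 = 0.074004/0.022422 ≈ 3.3.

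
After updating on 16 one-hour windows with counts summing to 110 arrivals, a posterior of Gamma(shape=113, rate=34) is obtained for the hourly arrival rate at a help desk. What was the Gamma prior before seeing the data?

Gamma–Poisson conjugacy: posterior shape = α + Σxᵢ, posterior rate = β + n.
So α = 113 − 110 = 3 and β = 34 − 16 = 18.

Gamma(shape=3, rate=18)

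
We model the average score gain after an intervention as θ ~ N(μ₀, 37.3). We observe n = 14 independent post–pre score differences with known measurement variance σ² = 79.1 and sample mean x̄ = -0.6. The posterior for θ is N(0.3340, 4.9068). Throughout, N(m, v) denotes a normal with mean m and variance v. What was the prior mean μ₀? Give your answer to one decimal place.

μ₀ = 6.5

With known observation variance, the Normal–Normal posterior has precision τ_n = τ₀ + n/σ² and mean μ_n = (τ₀μ₀ + (n/σ²)x̄)/τ_n.
Here τ₀ = 1/37.3 = 0.026810 and τ_data = 14/79.1 = 0.176991, so τ_n = 0.203801.
Rearranging for μ₀: μ₀ = (μ_n·τ_n − τ_data·x̄)/τ₀ = (0.3340·0.203801 − 0.176991·-0.6) / 0.026810 = 0.174264/0.026810 ≈ 6.5.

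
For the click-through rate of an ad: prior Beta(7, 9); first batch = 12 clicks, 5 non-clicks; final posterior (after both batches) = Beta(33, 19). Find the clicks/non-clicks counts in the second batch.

14 clicks and 5 non-clicks

Because Beta–binomial updating is additive in the counts, the combined data contributed (α_post−α_prior, β_post−β_prior) successes and failures.
Total across both batches: 33−7=26 clicks, 19−9=10 non-clicks.
Subtract the first batch: 26−12=14 clicks and 10−5=5 non-clicks.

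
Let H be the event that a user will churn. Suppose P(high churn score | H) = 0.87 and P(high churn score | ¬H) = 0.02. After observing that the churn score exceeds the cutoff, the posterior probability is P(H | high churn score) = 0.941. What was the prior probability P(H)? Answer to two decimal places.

P(H) = 0.27

In odds form, posterior odds = prior odds × likelihood ratio, so prior odds = posterior odds ÷ LR.
Posterior odds = 0.941/(1−0.941) = 15.9492. LR = 0.87/0.02 = 43.5000.
Prior odds = 15.9492/43.5000 = 0.3666, so P(H) = 0.3666/(1+0.3666) ≈ 0.27.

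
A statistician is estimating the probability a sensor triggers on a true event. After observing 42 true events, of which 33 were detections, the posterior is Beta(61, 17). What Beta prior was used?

Beta(28, 8)

Under Beta–binomial conjugacy the posterior parameters are (a+s, b+f).
Subtract the data counts: 61−33=28, 17−9=8.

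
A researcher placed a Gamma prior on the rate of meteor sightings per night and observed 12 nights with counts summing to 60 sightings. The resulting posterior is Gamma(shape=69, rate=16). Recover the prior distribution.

Gamma(shape=9, rate=4)

Gamma–Poisson conjugacy: posterior shape = α + Σxᵢ, posterior rate = β + n.
So α = 69 − 60 = 9 and β = 16 − 12 = 4.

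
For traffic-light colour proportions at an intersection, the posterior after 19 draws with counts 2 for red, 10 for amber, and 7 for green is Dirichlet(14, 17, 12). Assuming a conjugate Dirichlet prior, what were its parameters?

Dirichlet(12, 7, 5)

For a Dirichlet(α) prior with multinomial counts c, the posterior is Dirichlet(α + c) componentwise.
Subtract each count from the matching posterior parameter: 14−2=12, 17−10=7, 12−7=5.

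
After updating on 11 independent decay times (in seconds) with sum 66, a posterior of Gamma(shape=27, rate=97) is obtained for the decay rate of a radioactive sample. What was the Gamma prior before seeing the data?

Gamma(shape=16, rate=31)

Gamma–exponential conjugacy: posterior shape = α + n, posterior rate = β + Σtᵢ.
So α = 27 − 11 = 16 and β = 97 − 66 = 31.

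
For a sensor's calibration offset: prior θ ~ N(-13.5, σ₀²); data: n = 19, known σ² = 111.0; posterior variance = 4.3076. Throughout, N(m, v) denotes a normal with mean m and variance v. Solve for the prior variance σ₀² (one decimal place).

For the Normal–Normal model with known σ², precisions add: τ_n = τ₀ + n/σ².
So 1/σ₀² = 1/4.3076 − 19/111.0 = 0.232148 − 0.171171 = 0.060977.
Hence σ₀² = 1/0.060977 ≈ 16.4.

σ₀² = 16.4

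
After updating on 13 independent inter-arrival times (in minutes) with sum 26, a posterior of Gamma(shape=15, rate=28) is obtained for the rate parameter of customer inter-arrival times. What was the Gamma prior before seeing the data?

For an exponential likelihood with a Gamma(α, β) prior on the rate, n observations with total T give posterior Gamma(α+n, β+T).
So α = 15 − 13 = 2 and β = 28 − 26 = 2.

Gamma(shape=2, rate=2)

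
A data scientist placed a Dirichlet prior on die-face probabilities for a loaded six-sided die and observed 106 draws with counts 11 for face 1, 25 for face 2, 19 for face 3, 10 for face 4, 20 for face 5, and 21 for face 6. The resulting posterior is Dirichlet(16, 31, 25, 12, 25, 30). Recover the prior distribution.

Dirichlet(5, 6, 6, 2, 5, 9)

For a Dirichlet(α) prior with multinomial counts c, the posterior is Dirichlet(α + c) componentwise.
Subtract each count from the matching posterior parameter: 16−11=5, 31−25=6, 25−19=6, 12−10=2, 25−20=5, 30−21=9.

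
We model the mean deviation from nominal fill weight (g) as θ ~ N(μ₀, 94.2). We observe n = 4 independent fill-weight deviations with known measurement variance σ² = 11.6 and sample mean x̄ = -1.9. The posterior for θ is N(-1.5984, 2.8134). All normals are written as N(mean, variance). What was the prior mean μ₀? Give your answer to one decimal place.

μ₀ = 8.2

With known observation variance, the Normal–Normal posterior has precision τ_n = τ₀ + n/σ² and mean μ_n = (τ₀μ₀ + (n/σ²)x̄)/τ_n.
Here τ₀ = 1/94.2 = 0.010616 and τ_data = 4/11.6 = 0.344828, so τ_n = 0.355444.
Rearranging for μ₀: μ₀ = (μ_n·τ_n − τ_data·x̄)/τ₀ = (-1.5984·0.355444 − 0.344828·-1.9) / 0.010616 = 0.087032/0.010616 ≈ 8.2.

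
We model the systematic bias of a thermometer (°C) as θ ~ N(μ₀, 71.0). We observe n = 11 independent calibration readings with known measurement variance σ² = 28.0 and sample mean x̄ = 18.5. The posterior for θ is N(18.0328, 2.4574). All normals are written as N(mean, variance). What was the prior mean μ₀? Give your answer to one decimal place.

With known observation variance, the Normal–Normal posterior has precision τ_n = τ₀ + n/σ² and mean μ_n = (τ₀μ₀ + (n/σ²)x̄)/τ_n.
Here τ₀ = 1/71.0 = 0.014085 and τ_data = 11/28.0 = 0.392857, so τ_n = 0.406942.
Rearranging for μ₀: μ₀ = (μ_n·τ_n − τ_data·x̄)/τ₀ = (18.0328·0.406942 − 0.392857·18.5) / 0.014085 = 0.070449/0.014085 ≈ 5.0.

μ₀ = 5.0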